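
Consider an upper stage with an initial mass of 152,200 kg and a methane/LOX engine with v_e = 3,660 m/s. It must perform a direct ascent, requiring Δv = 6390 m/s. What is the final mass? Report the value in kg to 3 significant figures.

final mass ≈ 26600 kg

Rocket equation: m₀/m_f = exp(Δv / v_e) = exp(6390 / 3660.0) = exp(1.7459) = 5.7311.
m_f = m₀ / 5.7311 = 152,200 / 5.7311 = 26,556.9 kg.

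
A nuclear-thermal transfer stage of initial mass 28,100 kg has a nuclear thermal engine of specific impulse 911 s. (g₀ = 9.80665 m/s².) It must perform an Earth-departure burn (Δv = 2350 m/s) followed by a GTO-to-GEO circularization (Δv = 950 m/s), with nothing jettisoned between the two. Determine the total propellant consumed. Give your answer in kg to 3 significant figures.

total propellant consumed ≈ 8680 kg

v_e = Isp · g₀ = 911 × 9.80665 = 8933.9 m/s.
After the first burn: m = 28100 × exp(−2350/8933.9) = 28100 × 0.76871 = 21,600.8 kg.
After the second burn: m = 21,600.8 × exp(−950/8933.9) = 21,600.8 × 0.89912 = 19,421.7 kg.
Total propellant = m₀ − m_final = 28100 − 19,421.7 = 8,678.3 kg.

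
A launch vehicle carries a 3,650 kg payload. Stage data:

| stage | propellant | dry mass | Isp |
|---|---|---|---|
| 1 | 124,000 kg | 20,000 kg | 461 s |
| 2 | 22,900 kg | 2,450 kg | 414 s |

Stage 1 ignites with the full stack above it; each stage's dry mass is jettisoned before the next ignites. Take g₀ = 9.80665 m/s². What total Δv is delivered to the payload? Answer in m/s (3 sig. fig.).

Ignition mass of stage 1 = 124,000+20,000 + 22,900+2,450 + 3,650 = 173,000 kg.
Stage 1: m₀ = 173,000 kg, m_f = 173,000 − 124,000 = 49,000 kg; Δv = 461×9.80665×ln(3.531) = 4520.9×1.2615 ≈ 5703 m/s.
Stage 2: m₀ = 29,000 kg, m_f = 29,000 − 22,900 = 6,100 kg; Δv = 414×9.80665×ln(4.754) = 4060.0×1.5590 ≈ 6329 m/s.
Total Δv = 5703 + 6329 = 12032 m/s.

Δv ≈ 12000 m/s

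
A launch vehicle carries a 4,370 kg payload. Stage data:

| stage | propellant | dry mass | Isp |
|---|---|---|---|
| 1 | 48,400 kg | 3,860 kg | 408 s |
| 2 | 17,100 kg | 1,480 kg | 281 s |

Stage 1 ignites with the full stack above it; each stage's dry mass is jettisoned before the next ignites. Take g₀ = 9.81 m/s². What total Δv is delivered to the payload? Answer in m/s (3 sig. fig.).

Ignition mass of stage 1 = 48,400+3,860 + 17,100+1,480 + 4,370 = 75,210 kg.
Stage 1: m₀ = 75,210 kg, m_f = 75,210 − 48,400 = 26,810 kg; Δv = 408×9.81×ln(2.805) = 4002.5×1.0315 ≈ 4129 m/s.
Stage 2: m₀ = 22,950 kg, m_f = 22,950 − 17,100 = 5,850 kg; Δv = 281×9.81×ln(3.923) = 2756.6×1.3669 ≈ 3768 m/s.
Total Δv = 4129 + 3768 = 7897 m/s.

Δv ≈ 7900 m/s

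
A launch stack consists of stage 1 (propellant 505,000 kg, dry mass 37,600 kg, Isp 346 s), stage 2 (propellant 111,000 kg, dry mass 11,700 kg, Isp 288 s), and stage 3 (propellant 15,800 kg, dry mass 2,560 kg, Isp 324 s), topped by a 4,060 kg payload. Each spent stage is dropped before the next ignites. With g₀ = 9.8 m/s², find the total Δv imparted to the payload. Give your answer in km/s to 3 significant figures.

Ignition mass of stage 1 = 505,000+37,600 + 111,000+11,700 + 15,800+2,560 + 4,060 = 687,720 kg.
Stage 1: m₀ = 687,720 kg, m_f = 687,720 − 505,000 = 182,720 kg; Δv = 346×9.8×ln(3.764) = 3390.8×1.3254 ≈ 4494 m/s.
Stage 2: m₀ = 145,120 kg, m_f = 145,120 − 111,000 = 34,120 kg; Δv = 288×9.8×ln(4.253) = 2822.4×1.4477 ≈ 4086 m/s.
Stage 3: m₀ = 22,420 kg, m_f = 22,420 − 15,800 = 6,620 kg; Δv = 324×9.8×ln(3.387) = 3175.2×1.2199 ≈ 3873 m/s.
Total Δv = 4494 + 4086 + 3873 = 12453 m/s.

Δv ≈ 12.5 km/s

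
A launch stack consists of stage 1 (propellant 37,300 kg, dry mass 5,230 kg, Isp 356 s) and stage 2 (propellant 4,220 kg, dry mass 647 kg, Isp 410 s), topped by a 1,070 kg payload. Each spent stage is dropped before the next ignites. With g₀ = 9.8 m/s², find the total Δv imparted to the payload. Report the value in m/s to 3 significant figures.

Ignition mass of stage 1 = 37,300+5,230 + 4,220+647 + 1,070 = 48,467 kg.
Stage 1: m₀ = 48,467 kg, m_f = 48,467 − 37,300 = 11,167 kg; Δv = 356×9.8×ln(4.34) = 3488.8×1.4679 ≈ 5121 m/s.
Stage 2: m₀ = 5,937 kg, m_f = 5,937 − 4,220 = 1,717 kg; Δv = 410×9.8×ln(3.458) = 4018.0×1.2406 ≈ 4985 m/s.
Total Δv = 5121 + 4985 = 10106 m/s.

Δv ≈ 10100 m/s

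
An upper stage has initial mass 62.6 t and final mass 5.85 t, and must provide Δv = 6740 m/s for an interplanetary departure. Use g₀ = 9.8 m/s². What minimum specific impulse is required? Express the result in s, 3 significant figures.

ln(m₀/m_f) = ln(62600/5850) = ln(10.7) = 2.3703.
Using Δv = v_e ln(m₀/m_f): v_e = Δv / ln(m₀/m_f) = 6740 / 2.3703 = 2843.5 m/s.
Isp = v_e / g₀ = 2843.5 / 9.8 = 290.2 s.

Isp ≈ 290 s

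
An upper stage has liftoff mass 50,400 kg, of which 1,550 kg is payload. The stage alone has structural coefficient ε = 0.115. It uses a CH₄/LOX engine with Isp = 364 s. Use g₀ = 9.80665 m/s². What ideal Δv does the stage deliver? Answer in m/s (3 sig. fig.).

Δv ≈ 6960 m/s

Stage wet mass = m₀ − payload = 50,400 − 1,550 = 48,850 kg.
Stage dry mass = ε × stage wet mass = 0.115 × 48,850 = 5,617.75 kg.
Burnout mass m_f = stage dry + payload = 5,617.75 + 1,550 = 7,167.75 kg.
v_e = Isp · g₀ = 364 × 9.80665 = 3569.6 m/s.
From the ideal rocket equation, Δv = v_e · ln(50,400/7,167.75) = 3569.6 × ln(7.031) = 3569.6 × 1.9504 ≈ 6962 m/s.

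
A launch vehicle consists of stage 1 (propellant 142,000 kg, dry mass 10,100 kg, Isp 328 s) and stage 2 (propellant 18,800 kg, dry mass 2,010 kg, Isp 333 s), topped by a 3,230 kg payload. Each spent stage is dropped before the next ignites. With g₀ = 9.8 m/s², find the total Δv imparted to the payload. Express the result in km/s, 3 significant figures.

Ignition mass of stage 1 = 142,000+10,100 + 18,800+2,010 + 3,230 = 176,140 kg.
Stage 1: m₀ = 176,140 kg, m_f = 176,140 − 142,000 = 34,140 kg; Δv = 328×9.8×ln(5.159) = 3214.4×1.6408 ≈ 5274 m/s.
Stage 2: m₀ = 24,040 kg, m_f = 24,040 − 18,800 = 5,240 kg; Δv = 333×9.8×ln(4.588) = 3263.4×1.5234 ≈ 4971 m/s.
Total Δv = 5274 + 4971 = 10245 m/s.

Δv ≈ 10.2 km/s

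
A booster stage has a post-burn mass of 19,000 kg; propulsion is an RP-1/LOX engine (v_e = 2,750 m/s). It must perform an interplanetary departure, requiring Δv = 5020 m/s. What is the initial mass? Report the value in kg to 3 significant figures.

initial mass ≈ 118000 kg

From the ideal rocket equation, m₀/m_f = exp(Δv / v_e) = exp(5020 / 2750.0) = exp(1.8255) = 6.2056.
m₀ = m_f × 6.2056 = 19,000 × 6.2056 = 117,906 kg.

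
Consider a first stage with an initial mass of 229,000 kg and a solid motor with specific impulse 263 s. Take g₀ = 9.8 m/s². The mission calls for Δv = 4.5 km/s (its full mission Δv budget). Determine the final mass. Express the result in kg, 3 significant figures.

v_e = Isp · g₀ = 263 × 9.8 = 2577.4 m/s.
Rocket equation: m₀/m_f = exp(Δv / v_e) = exp(4500 / 2577.4) = exp(1.7459) = 5.7313.
m_f = m₀ / 5.7313 = 229,000 / 5.7313 = 39,956 kg.

final mass ≈ 40000 kg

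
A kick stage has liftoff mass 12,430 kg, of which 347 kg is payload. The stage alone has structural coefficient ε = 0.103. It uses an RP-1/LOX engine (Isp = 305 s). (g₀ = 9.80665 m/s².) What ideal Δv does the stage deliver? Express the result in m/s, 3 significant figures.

Stage wet mass = m₀ − payload = 12,430 − 347 = 12,083 kg.
Stage dry mass = ε × stage wet mass = 0.103 × 12,083 = 1,244.55 kg.
Burnout mass m_f = stage dry + payload = 1,244.55 + 347 = 1,591.55 kg.
v_e = Isp · g₀ = 305 × 9.80665 = 2991.0 m/s.
From the ideal rocket equation, Δv = v_e · ln(12,430/1,591.55) = 2991.0 × ln(7.81) = 2991.0 × 2.0554 ≈ 6148 m/s.

Δv ≈ 6150 m/s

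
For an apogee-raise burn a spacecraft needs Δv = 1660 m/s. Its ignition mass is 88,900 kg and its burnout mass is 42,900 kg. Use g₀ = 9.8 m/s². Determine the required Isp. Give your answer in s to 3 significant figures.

ln(m₀/m_f) = ln(88900/42900) = ln(2.072) = 0.7286.
By the Tsiolkovsky rocket equation, v_e = Δv / ln(m₀/m_f) = 1660 / 0.7286 = 2278.2 m/s.
Isp = v_e / g₀ = 2278.2 / 9.8 = 232.5 s.

Isp ≈ 232 s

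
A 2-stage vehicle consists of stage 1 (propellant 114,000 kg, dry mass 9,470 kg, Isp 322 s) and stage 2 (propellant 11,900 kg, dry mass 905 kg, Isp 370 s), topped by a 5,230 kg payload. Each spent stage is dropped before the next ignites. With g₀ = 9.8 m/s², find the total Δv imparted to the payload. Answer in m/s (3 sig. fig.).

Ignition mass of stage 1 = 114,000+9,470 + 11,900+905 + 5,230 = 141,505 kg.
Stage 1: m₀ = 141,505 kg, m_f = 141,505 − 114,000 = 27,505 kg; Δv = 322×9.8×ln(5.145) = 3155.6×1.6380 ≈ 5169 m/s.
Stage 2: m₀ = 18,035 kg, m_f = 18,035 − 11,900 = 6,135 kg; Δv = 370×9.8×ln(2.94) = 3626.0×1.0783 ≈ 3910 m/s.
Total Δv = 5169 + 3910 = 9079 m/s.

Δv ≈ 9080 m/s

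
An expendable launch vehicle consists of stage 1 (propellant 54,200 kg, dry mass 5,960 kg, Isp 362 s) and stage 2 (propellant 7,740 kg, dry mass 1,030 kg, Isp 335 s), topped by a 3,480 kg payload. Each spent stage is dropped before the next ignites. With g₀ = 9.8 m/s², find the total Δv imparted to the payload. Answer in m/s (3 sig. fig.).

Ignition mass of stage 1 = 54,200+5,960 + 7,740+1,030 + 3,480 = 72,410 kg.
Stage 1: m₀ = 72,410 kg, m_f = 72,410 − 54,200 = 18,210 kg; Δv = 362×9.8×ln(3.976) = 3547.6×1.3804 ≈ 4897 m/s.
Stage 2: m₀ = 12,250 kg, m_f = 12,250 − 7,740 = 4,510 kg; Δv = 335×9.8×ln(2.716) = 3283.0×0.9992 ≈ 3280 m/s.
Total Δv = 4897 + 3280 = 8177 m/s.

Δv ≈ 8180 m/s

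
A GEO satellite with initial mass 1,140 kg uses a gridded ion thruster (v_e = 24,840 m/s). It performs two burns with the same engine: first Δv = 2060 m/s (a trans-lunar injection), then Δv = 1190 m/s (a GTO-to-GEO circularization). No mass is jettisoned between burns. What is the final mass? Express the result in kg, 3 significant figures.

final mass ≈ 1000 kg

After the first burn: m = 1140 × exp(−2060/24840.0) = 1140 × 0.92041 = 1,049.27 kg.
After the second burn: m = 1,049.27 × exp(−1190/24840.0) = 1,049.27 × 0.95322 = 1,000.19 kg.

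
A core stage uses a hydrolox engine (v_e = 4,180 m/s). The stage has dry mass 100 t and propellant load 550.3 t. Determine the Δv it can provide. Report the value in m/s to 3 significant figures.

Δv ≈ 7830 m/s

m₀ = m_dry + m_prop = 100 + 550.3 = 650.3 t.
Using Δv = v_e ln(m₀/m_f): Δv = v_e · ln(m₀/m_f) = 4180.0 × ln(6.503) = 4180.0 × 1.8723 ≈ 7826.1 m/s.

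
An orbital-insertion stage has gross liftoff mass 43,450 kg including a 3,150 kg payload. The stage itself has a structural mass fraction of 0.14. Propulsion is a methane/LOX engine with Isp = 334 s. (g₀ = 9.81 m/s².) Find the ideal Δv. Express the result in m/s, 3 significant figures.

Stage wet mass = m₀ − payload = 43,450 − 3,150 = 40,300 kg.
Stage dry mass = ε × stage wet mass = 0.14 × 40,300 = 5,642 kg.
Burnout mass m_f = stage dry + payload = 5,642 + 3,150 = 8,792 kg.
v_e = Isp · g₀ = 334 × 9.81 = 3276.5 m/s.
Rocket equation: Δv = v_e · ln(43,450/8,792) = 3276.5 × ln(4.942) = 3276.5 × 1.5978 ≈ 5235 m/s.

Δv ≈ 5240 m/s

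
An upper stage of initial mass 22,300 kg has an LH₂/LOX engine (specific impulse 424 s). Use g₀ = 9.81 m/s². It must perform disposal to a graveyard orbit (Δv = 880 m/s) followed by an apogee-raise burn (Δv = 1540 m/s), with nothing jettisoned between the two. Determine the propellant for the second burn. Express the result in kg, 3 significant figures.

v_e = Isp · g₀ = 424 × 9.81 = 4159.4 m/s.
After the first burn: m = 22300 × exp(−880/4159.4) = 22300 × 0.80932 = 18,047.8 kg.
After the second burn: m = 18,047.8 × exp(−1540/4159.4) = 18,047.8 × 0.69057 = 12,463.3 kg.
Second-burn propellant = 18,047.8 − 12,463.3 = 5,584.5 kg.

propellant for the second burn ≈ 5580 kg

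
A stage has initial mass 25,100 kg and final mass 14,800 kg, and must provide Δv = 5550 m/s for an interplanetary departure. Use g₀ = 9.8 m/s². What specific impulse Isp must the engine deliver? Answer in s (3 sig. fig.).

Isp ≈ 1070 s

ln(m₀/m_f) = ln(25100/14800) = ln(1.696) = 0.5282.
Rocket equation: v_e = Δv / ln(m₀/m_f) = 5550 / 0.5282 = 10506.6 m/s.
Isp = v_e / g₀ = 10506.6 / 9.8 = 1072.1 s.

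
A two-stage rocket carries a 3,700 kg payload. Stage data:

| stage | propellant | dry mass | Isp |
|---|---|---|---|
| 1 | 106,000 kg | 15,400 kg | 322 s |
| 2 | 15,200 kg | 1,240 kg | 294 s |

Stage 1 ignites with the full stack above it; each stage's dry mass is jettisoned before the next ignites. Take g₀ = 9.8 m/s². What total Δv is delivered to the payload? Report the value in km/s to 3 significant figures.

Ignition mass of stage 1 = 106,000+15,400 + 15,200+1,240 + 3,700 = 141,540 kg.
Stage 1: m₀ = 141,540 kg, m_f = 141,540 − 106,000 = 35,540 kg; Δv = 322×9.8×ln(3.983) = 3155.6×1.3819 ≈ 4361 m/s.
Stage 2: m₀ = 20,140 kg, m_f = 20,140 − 15,200 = 4,940 kg; Δv = 294×9.8×ln(4.077) = 2881.2×1.4053 ≈ 4049 m/s.
Total Δv = 4361 + 4049 = 8410 m/s.

Δv ≈ 8.41 km/s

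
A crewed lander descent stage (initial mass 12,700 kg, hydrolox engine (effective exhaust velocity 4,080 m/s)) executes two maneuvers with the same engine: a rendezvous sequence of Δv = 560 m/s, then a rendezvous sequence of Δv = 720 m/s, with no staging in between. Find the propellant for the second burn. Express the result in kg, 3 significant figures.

After the first burn: m = 12700 × exp(−560/4080.0) = 12700 × 0.87175 = 11,071.2 kg.
After the second burn: m = 11,071.2 × exp(−720/4080.0) = 11,071.2 × 0.83822 = 9,280.1 kg.
Second-burn propellant = 11,071.2 − 9,280.1 = 1,791.1 kg.

propellant for the second burn ≈ 1790 kg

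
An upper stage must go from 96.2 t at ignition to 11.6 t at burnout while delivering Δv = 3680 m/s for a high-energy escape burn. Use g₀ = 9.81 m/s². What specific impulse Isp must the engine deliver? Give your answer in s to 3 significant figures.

Isp ≈ 177 s

ln(m₀/m_f) = ln(96200/11600) = ln(8.293) = 2.1154.
Using Δv = v_e ln(m₀/m_f): v_e = Δv / ln(m₀/m_f) = 3680 / 2.1154 = 1739.6 m/s.
Isp = v_e / g₀ = 1739.6 / 9.81 = 177.3 s.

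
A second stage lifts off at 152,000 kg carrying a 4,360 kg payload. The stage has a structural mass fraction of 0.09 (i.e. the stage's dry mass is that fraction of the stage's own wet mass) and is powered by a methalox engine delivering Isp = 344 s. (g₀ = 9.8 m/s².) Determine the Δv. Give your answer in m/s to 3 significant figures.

Stage wet mass = m₀ − payload = 152,000 − 4,360 = 147,640 kg.
Stage dry mass = ε × stage wet mass = 0.09 × 147,640 = 13,287.6 kg.
Burnout mass m_f = stage dry + payload = 13,287.6 + 4,360 = 17,647.6 kg.
v_e = Isp · g₀ = 344 × 9.8 = 3371.2 m/s.
Rocket equation: Δv = v_e · ln(152,000/17,647.6) = 3371.2 × ln(8.613) = 3371.2 × 2.1533 ≈ 7259 m/s.

Δv ≈ 7260 m/s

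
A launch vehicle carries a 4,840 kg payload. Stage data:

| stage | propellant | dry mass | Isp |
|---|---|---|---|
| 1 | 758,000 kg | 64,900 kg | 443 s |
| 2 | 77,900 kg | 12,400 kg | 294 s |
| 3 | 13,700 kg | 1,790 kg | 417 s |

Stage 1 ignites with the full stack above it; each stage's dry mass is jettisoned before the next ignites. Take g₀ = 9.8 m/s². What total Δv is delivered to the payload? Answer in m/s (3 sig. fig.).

Δv ≈ 15300 m/s

Ignition mass of stage 1 = 758,000+64,900 + 77,900+12,400 + 13,700+1,790 + 4,840 = 933,530 kg.
Stage 1: m₀ = 933,530 kg, m_f = 933,530 − 758,000 = 175,530 kg; Δv = 443×9.8×ln(5.318) = 4341.4×1.6712 ≈ 7255 m/s.
Stage 2: m₀ = 110,630 kg, m_f = 110,630 − 77,900 = 32,730 kg; Δv = 294×9.8×ln(3.38) = 2881.2×1.2179 ≈ 3509 m/s.
Stage 3: m₀ = 20,330 kg, m_f = 20,330 − 13,700 = 6,630 kg; Δv = 417×9.8×ln(3.066) = 4086.6×1.1205 ≈ 4579 m/s.
Total Δv = 7255 + 3509 + 4579 = 15343 m/s.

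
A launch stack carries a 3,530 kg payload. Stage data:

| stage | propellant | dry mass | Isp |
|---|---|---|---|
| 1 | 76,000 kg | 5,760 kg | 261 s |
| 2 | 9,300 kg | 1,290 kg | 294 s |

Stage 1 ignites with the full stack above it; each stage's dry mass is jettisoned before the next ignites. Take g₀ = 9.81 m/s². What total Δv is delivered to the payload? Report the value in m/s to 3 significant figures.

Ignition mass of stage 1 = 76,000+5,760 + 9,300+1,290 + 3,530 = 95,880 kg.
Stage 1: m₀ = 95,880 kg, m_f = 95,880 − 76,000 = 19,880 kg; Δv = 261×9.81×ln(4.823) = 2560.4×1.5734 ≈ 4029 m/s.
Stage 2: m₀ = 14,120 kg, m_f = 14,120 − 9,300 = 4,820 kg; Δv = 294×9.81×ln(2.929) = 2884.1×1.0748 ≈ 3100 m/s.
Total Δv = 4029 + 3100 = 7129 m/s.

Δv ≈ 7130 m/s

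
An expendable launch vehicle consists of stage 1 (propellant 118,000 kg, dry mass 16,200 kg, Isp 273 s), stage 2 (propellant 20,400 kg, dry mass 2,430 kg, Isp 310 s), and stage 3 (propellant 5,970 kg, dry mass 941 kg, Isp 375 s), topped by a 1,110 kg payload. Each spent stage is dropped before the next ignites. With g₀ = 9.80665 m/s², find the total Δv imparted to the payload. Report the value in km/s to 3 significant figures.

Δv ≈ 11.7 km/s

Ignition mass of stage 1 = 118,000+16,200 + 20,400+2,430 + 5,970+941 + 1,110 = 165,051 kg.
Stage 1: m₀ = 165,051 kg, m_f = 165,051 − 118,000 = 47,051 kg; Δv = 273×9.80665×ln(3.508) = 2677.2×1.2550 ≈ 3360 m/s.
Stage 2: m₀ = 30,851 kg, m_f = 30,851 − 20,400 = 10,451 kg; Δv = 310×9.80665×ln(2.952) = 3040.1×1.0825 ≈ 3291 m/s.
Stage 3: m₀ = 8,021 kg, m_f = 8,021 − 5,970 = 2,051 kg; Δv = 375×9.80665×ln(3.911) = 3677.5×1.3637 ≈ 5015 m/s.
Total Δv = 3360 + 3291 + 5015 = 11666 m/s.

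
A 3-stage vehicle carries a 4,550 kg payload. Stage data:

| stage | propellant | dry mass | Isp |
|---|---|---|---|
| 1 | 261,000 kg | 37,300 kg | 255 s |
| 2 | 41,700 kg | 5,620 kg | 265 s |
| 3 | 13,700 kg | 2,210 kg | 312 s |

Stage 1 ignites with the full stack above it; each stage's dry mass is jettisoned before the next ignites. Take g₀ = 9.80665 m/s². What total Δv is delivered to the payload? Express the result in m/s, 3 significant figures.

Δv ≈ 8990 m/s

Ignition mass of stage 1 = 261,000+37,300 + 41,700+5,620 + 13,700+2,210 + 4,550 = 366,080 kg.
Stage 1: m₀ = 366,080 kg, m_f = 366,080 − 261,000 = 105,080 kg; Δv = 255×9.80665×ln(3.484) = 2500.7×1.2481 ≈ 3121 m/s.
Stage 2: m₀ = 67,780 kg, m_f = 67,780 − 41,700 = 26,080 kg; Δv = 265×9.80665×ln(2.599) = 2598.8×0.9551 ≈ 2482 m/s.
Stage 3: m₀ = 20,460 kg, m_f = 20,460 − 13,700 = 6,760 kg; Δv = 312×9.80665×ln(3.027) = 3059.7×1.1074 ≈ 3388 m/s.
Total Δv = 3121 + 2482 + 3388 = 8991 m/s.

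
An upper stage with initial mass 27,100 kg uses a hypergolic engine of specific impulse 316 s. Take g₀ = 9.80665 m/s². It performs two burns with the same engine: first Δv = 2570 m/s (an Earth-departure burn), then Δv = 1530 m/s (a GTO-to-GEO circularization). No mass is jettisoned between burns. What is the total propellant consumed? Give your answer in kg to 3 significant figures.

v_e = Isp · g₀ = 316 × 9.80665 = 3098.9 m/s.
After the first burn: m = 27100 × exp(−2570/3098.9) = 27100 × 0.43634 = 11,824.8 kg.
After the second burn: m = 11,824.8 × exp(−1530/3098.9) = 11,824.8 × 0.61035 = 7,217.27 kg.
Total propellant = m₀ − m_final = 27100 − 7,217.27 = 19,882.73 kg.

total propellant consumed ≈ 19900 kg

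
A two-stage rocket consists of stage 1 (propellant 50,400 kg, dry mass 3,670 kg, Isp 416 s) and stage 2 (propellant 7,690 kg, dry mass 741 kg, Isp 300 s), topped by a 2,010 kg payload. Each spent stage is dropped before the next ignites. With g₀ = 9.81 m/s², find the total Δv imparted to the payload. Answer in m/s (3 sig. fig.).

Δv ≈ 10100 m/s

Ignition mass of stage 1 = 50,400+3,670 + 7,690+741 + 2,010 = 64,511 kg.
Stage 1: m₀ = 64,511 kg, m_f = 64,511 − 50,400 = 14,111 kg; Δv = 416×9.81×ln(4.572) = 4081.0×1.5199 ≈ 6203 m/s.
Stage 2: m₀ = 10,441 kg, m_f = 10,441 − 7,690 = 2,751 kg; Δv = 300×9.81×ln(3.795) = 2943.0×1.3338 ≈ 3925 m/s.
Total Δv = 6203 + 3925 = 10128 m/s.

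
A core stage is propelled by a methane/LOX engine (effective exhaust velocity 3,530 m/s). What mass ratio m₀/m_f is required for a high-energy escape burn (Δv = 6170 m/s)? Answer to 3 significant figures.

m₀/m_f = exp(Δv / v_e) = exp(6170 / 3530.0) = exp(1.7479) = 5.7424.

mass ratio ≈ 5.74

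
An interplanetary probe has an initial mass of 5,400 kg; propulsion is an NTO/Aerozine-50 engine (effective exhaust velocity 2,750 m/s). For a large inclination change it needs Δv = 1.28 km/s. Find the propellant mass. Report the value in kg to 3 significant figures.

propellant mass ≈ 2010 kg

From the ideal rocket equation, m₀/m_f = exp(Δv / v_e) = exp(1280 / 2750.0) = exp(0.4655) = 1.5927.
m_f = 5,400 / 1.5927 = 3,390.47 kg, so propellant = m₀ − m_f = 5,400 − 3,390.47 = 2,009.53 kg.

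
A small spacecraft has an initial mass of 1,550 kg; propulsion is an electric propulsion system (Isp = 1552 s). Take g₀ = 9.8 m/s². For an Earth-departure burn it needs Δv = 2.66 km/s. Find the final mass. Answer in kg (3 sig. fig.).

v_e = Isp · g₀ = 1552 × 9.8 = 15209.6 m/s.
m₀/m_f = exp(Δv / v_e) = exp(2660 / 15209.6) = exp(0.1749) = 1.1911.
m_f = m₀ / 1.1911 = 1,550 / 1.1911 = 1,301.32 kg.

final mass ≈ 1300 kg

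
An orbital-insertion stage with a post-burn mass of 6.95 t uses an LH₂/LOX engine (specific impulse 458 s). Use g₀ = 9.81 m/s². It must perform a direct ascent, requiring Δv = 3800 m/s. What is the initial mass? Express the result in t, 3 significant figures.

initial mass ≈ 16.2 t

v_e = Isp · g₀ = 458 × 9.81 = 4493.0 m/s.
By the Tsiolkovsky rocket equation, m₀/m_f = exp(Δv / v_e) = exp(3800 / 4493.0) = exp(0.8458) = 2.3298.
m₀ = m_f × 2.3298 = 6.95 × 2.3298 = 16.1921 t.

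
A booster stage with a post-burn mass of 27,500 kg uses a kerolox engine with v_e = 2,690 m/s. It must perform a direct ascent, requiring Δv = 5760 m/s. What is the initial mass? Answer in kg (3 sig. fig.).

initial mass ≈ 234000 kg

From the ideal rocket equation, m₀/m_f = exp(Δv / v_e) = exp(5760 / 2690.0) = exp(2.1413) = 8.5102.
m₀ = m_f × 8.5102 = 27,500 × 8.5102 = 234,031 kg.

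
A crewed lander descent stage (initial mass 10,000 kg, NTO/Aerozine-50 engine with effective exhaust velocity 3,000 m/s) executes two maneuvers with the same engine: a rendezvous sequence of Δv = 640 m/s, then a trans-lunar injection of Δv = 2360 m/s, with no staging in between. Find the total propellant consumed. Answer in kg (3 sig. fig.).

total propellant consumed ≈ 6320 kg

After the first burn: m = 10000 × exp(−640/3000.0) = 10000 × 0.80789 = 8,078.9 kg.
After the second burn: m = 8,078.9 × exp(−2360/3000.0) = 8,078.9 × 0.45536 = 3,678.81 kg.
Total propellant = m₀ − m_final = 10000 − 3,678.81 = 6,321.19 kg.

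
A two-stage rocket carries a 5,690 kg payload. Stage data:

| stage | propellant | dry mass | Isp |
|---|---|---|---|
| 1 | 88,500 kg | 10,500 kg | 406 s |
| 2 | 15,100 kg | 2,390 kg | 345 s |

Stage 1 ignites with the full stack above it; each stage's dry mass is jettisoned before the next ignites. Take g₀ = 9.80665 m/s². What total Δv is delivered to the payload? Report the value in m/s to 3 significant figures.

Ignition mass of stage 1 = 88,500+10,500 + 15,100+2,390 + 5,690 = 122,180 kg.
Stage 1: m₀ = 122,180 kg, m_f = 122,180 − 88,500 = 33,680 kg; Δv = 406×9.80665×ln(3.628) = 3981.5×1.2886 ≈ 5131 m/s.
Stage 2: m₀ = 23,180 kg, m_f = 23,180 − 15,100 = 8,080 kg; Δv = 345×9.80665×ln(2.869) = 3383.3×1.0539 ≈ 3566 m/s.
Total Δv = 5131 + 3566 = 8697 m/s.

Δv ≈ 8700 m/s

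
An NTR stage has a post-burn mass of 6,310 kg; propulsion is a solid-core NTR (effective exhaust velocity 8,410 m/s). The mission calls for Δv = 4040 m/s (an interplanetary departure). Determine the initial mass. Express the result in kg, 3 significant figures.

Rocket equation: m₀/m_f = exp(Δv / v_e) = exp(4040 / 8410.0) = exp(0.4804) = 1.6167.
m₀ = m_f × 1.6167 = 6,310 × 1.6167 = 10,201.4 kg.

initial mass ≈ 10200 kg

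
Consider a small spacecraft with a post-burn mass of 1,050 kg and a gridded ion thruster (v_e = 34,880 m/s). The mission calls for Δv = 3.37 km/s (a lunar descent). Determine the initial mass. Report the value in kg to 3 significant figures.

m₀/m_f = exp(Δv / v_e) = exp(3370 / 34880.0) = exp(0.0966) = 1.1014.
m₀ = m_f × 1.1014 = 1,050 × 1.1014 = 1,156.47 kg.

initial mass ≈ 1160 kg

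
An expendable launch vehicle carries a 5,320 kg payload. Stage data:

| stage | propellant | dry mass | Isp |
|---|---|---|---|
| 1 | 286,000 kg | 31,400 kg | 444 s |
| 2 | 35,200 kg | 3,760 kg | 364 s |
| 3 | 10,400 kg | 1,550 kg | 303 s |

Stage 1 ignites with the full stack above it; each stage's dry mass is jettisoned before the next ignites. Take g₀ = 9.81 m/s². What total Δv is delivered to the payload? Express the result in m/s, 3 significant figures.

Ignition mass of stage 1 = 286,000+31,400 + 35,200+3,760 + 10,400+1,550 + 5,320 = 373,630 kg.
Stage 1: m₀ = 373,630 kg, m_f = 373,630 − 286,000 = 87,630 kg; Δv = 444×9.81×ln(4.264) = 4355.6×1.4501 ≈ 6316 m/s.
Stage 2: m₀ = 56,230 kg, m_f = 56,230 − 35,200 = 21,030 kg; Δv = 364×9.81×ln(2.674) = 3570.8×0.9835 ≈ 3512 m/s.
Stage 3: m₀ = 17,270 kg, m_f = 17,270 − 10,400 = 6,870 kg; Δv = 303×9.81×ln(2.514) = 2972.4×0.9218 ≈ 2740 m/s.
Total Δv = 6316 + 3512 + 2740 = 12568 m/s.

Δv ≈ 12600 m/s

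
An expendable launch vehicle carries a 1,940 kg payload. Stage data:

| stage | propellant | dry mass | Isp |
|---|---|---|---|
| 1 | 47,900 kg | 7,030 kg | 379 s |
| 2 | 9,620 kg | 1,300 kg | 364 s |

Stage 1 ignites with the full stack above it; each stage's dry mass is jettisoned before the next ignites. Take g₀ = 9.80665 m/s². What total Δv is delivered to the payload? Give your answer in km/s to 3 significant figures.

Δv ≈ 9.48 km/s

Ignition mass of stage 1 = 47,900+7,030 + 9,620+1,300 + 1,940 = 67,790 kg.
Stage 1: m₀ = 67,790 kg, m_f = 67,790 − 47,900 = 19,890 kg; Δv = 379×9.80665×ln(3.408) = 3716.7×1.2262 ≈ 4557 m/s.
Stage 2: m₀ = 12,860 kg, m_f = 12,860 − 9,620 = 3,240 kg; Δv = 364×9.80665×ln(3.969) = 3569.6×1.3785 ≈ 4921 m/s.
Total Δv = 4557 + 4921 = 9478 m/s.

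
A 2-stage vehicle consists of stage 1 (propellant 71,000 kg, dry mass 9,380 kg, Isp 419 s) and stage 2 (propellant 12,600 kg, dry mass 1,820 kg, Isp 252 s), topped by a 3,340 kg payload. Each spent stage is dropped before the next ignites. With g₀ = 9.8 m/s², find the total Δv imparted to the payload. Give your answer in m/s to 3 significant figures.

Ignition mass of stage 1 = 71,000+9,380 + 12,600+1,820 + 3,340 = 98,140 kg.
Stage 1: m₀ = 98,140 kg, m_f = 98,140 − 71,000 = 27,140 kg; Δv = 419×9.8×ln(3.616) = 4106.2×1.2854 ≈ 5278 m/s.
Stage 2: m₀ = 17,760 kg, m_f = 17,760 − 12,600 = 5,160 kg; Δv = 252×9.8×ln(3.442) = 2469.6×1.2360 ≈ 3052 m/s.
Total Δv = 5278 + 3052 = 8330 m/s.

Δv ≈ 8330 m/s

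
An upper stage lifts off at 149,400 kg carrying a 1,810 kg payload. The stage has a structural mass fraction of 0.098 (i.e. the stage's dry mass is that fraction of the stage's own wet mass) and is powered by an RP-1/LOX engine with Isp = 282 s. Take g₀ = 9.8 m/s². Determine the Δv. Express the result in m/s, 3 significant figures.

Δv ≈ 6130 m/s

Stage wet mass = m₀ − payload = 149,400 − 1,810 = 147,590 kg.
Stage dry mass = ε × stage wet mass = 0.098 × 147,590 = 14,463.8 kg.
Burnout mass m_f = stage dry + payload = 14,463.8 + 1,810 = 16,273.8 kg.
v_e = Isp · g₀ = 282 × 9.8 = 2763.6 m/s.
Rocket equation: Δv = v_e · ln(149,400/16,273.8) = 2763.6 × ln(9.18) = 2763.6 × 2.2171 ≈ 6127 m/s.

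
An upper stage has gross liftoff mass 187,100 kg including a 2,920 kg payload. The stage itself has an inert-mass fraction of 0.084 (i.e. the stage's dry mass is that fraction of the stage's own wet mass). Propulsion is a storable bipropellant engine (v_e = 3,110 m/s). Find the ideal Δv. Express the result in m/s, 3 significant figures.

Δv ≈ 7210 m/s

Stage wet mass = m₀ − payload = 187,100 − 2,920 = 184,180 kg.
Stage dry mass = ε × stage wet mass = 0.084 × 184,180 = 15,471.1 kg.
Burnout mass m_f = stage dry + payload = 15,471.1 + 2,920 = 18,391.1 kg.
Δv = v_e · ln(187,100/18,391.1) = 3110.0 × ln(10.17) = 3110.0 × 2.3198 ≈ 7215 m/s.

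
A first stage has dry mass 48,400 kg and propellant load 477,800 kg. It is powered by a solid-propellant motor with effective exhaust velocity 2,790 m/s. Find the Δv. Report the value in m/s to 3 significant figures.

Δv ≈ 6660 m/s

m₀ = m_dry + m_prop = 48,400 + 477,800 = 526,200 kg.
Δv = v_e · ln(m₀/m_f) = 2790.0 × ln(10.87) = 2790.0 × 2.3862 ≈ 6657.4 m/s.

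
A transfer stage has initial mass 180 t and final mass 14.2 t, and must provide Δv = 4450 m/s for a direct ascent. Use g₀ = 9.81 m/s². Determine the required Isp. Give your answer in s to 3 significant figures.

Isp ≈ 179 s

ln(m₀/m_f) = ln(180000/14200) = ln(12.68) = 2.5397.
Rocket equation: v_e = Δv / ln(m₀/m_f) = 4450 / 2.5397 = 1752.2 m/s.
Isp = v_e / g₀ = 1752.2 / 9.81 = 178.6 s.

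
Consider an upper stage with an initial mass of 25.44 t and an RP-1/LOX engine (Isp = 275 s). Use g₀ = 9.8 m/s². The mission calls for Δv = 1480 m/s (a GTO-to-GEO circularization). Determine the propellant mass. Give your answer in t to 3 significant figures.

propellant mass ≈ 10.8 t

v_e = Isp · g₀ = 275 × 9.8 = 2695.0 m/s.
From the ideal rocket equation, m₀/m_f = exp(Δv / v_e) = exp(1480 / 2695.0) = exp(0.5492) = 1.7318.
m_f = 25.44 / 1.7318 = 14.6899 t, so propellant = m₀ − m_f = 25.44 − 14.6899 = 10.7501 t.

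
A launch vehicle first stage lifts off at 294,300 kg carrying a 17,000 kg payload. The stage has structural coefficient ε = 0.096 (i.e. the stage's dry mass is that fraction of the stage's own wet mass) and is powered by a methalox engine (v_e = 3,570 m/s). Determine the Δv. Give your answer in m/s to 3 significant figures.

Δv ≈ 6820 m/s

Stage wet mass = m₀ − payload = 294,300 − 17,000 = 277,300 kg.
Stage dry mass = ε × stage wet mass = 0.096 × 277,300 = 26,620.8 kg.
Burnout mass m_f = stage dry + payload = 26,620.8 + 17,000 = 43,620.8 kg.
Δv = v_e · ln(294,300/43,620.8) = 3570.0 × ln(6.747) = 3570.0 × 1.9091 ≈ 6815 m/s.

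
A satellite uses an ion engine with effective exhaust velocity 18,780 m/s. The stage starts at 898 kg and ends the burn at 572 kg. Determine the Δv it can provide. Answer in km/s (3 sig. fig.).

Δv ≈ 8.47 km/s

Δv = v_e · ln(m₀/m_f) = 18780.0 × ln(1.57) = 18780.0 × 0.4510 ≈ 8470.4 m/s.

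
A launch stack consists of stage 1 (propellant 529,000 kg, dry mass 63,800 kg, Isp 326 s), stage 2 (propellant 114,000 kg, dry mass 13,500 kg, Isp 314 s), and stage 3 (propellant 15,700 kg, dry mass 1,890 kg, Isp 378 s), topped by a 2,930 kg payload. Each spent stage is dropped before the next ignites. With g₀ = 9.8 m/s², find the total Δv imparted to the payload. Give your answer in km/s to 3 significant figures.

Ignition mass of stage 1 = 529,000+63,800 + 114,000+13,500 + 15,700+1,890 + 2,930 = 740,820 kg.
Stage 1: m₀ = 740,820 kg, m_f = 740,820 − 529,000 = 211,820 kg; Δv = 326×9.8×ln(3.497) = 3194.8×1.2520 ≈ 4000 m/s.
Stage 2: m₀ = 148,020 kg, m_f = 148,020 − 114,000 = 34,020 kg; Δv = 314×9.8×ln(4.351) = 3077.2×1.4704 ≈ 4525 m/s.
Stage 3: m₀ = 20,520 kg, m_f = 20,520 − 15,700 = 4,820 kg; Δv = 378×9.8×ln(4.257) = 3704.4×1.4486 ≈ 5366 m/s.
Total Δv = 4000 + 4525 + 5366 = 13891 m/s.

Δv ≈ 13.9 km/s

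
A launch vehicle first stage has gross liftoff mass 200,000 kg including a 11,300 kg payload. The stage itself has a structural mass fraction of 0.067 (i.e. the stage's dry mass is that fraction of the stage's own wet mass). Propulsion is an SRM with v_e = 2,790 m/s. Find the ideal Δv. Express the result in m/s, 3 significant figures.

Δv ≈ 5920 m/s

Stage wet mass = m₀ − payload = 200,000 − 11,300 = 188,700 kg.
Stage dry mass = ε × stage wet mass = 0.067 × 188,700 = 12,642.9 kg.
Burnout mass m_f = stage dry + payload = 12,642.9 + 11,300 = 23,942.9 kg.
By the Tsiolkovsky rocket equation, Δv = v_e · ln(200,000/23,942.9) = 2790.0 × ln(8.353) = 2790.0 × 2.1226 ≈ 5922 m/s.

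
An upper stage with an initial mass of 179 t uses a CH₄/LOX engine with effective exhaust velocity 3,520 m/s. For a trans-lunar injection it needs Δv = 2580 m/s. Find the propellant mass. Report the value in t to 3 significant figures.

propellant mass ≈ 93.0 t

From the ideal rocket equation, m₀/m_f = exp(Δv / v_e) = exp(2580 / 3520.0) = exp(0.7330) = 2.0812.
m_f = 179 / 2.0812 = 86.0081 t, so propellant = m₀ − m_f = 179 − 86.0081 = 92.9919 t.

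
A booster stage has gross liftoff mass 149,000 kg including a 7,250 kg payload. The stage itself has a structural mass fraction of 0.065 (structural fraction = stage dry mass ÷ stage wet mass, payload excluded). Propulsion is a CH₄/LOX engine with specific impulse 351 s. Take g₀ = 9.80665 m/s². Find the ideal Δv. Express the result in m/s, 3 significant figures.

Stage wet mass = m₀ − payload = 149,000 − 7,250 = 141,750 kg.
Stage dry mass = ε × stage wet mass = 0.065 × 141,750 = 9,213.75 kg.
Burnout mass m_f = stage dry + payload = 9,213.75 + 7,250 = 16,463.75 kg.
v_e = Isp · g₀ = 351 × 9.80665 = 3442.1 m/s.
From the ideal rocket equation, Δv = v_e · ln(149,000/16,463.75) = 3442.1 × ln(9.05) = 3442.1 × 2.2028 ≈ 7582 m/s.

Δv ≈ 7580 m/s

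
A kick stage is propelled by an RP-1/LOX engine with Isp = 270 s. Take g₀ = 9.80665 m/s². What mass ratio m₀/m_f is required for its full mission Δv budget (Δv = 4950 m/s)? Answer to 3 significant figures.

mass ratio ≈ 6.48

v_e = Isp · g₀ = 270 × 9.80665 = 2647.8 m/s.
From the ideal rocket equation, m₀/m_f = exp(Δv / v_e) = exp(4950 / 2647.8) = exp(1.8695) = 6.4849.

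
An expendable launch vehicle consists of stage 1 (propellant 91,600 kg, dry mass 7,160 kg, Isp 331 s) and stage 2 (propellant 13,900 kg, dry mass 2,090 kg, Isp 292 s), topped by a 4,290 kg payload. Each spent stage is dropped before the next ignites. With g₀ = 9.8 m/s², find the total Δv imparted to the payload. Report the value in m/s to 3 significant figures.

Δv ≈ 8070 m/s

Ignition mass of stage 1 = 91,600+7,160 + 13,900+2,090 + 4,290 = 119,040 kg.
Stage 1: m₀ = 119,040 kg, m_f = 119,040 − 91,600 = 27,440 kg; Δv = 331×9.8×ln(4.338) = 3243.8×1.4675 ≈ 4760 m/s.
Stage 2: m₀ = 20,280 kg, m_f = 20,280 − 13,900 = 6,380 kg; Δv = 292×9.8×ln(3.179) = 2861.6×1.1565 ≈ 3309 m/s.
Total Δv = 4760 + 3309 = 8069 m/s.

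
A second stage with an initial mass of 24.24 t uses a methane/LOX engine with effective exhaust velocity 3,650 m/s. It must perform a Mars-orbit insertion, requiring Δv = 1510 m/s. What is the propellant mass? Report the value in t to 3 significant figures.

propellant mass ≈ 8.21 t

m₀/m_f = exp(Δv / v_e) = exp(1510 / 3650.0) = exp(0.4137) = 1.5124.
m_f = 24.24 / 1.5124 = 16.0275 t, so propellant = m₀ − m_f = 24.24 − 16.0275 = 8.2125 t.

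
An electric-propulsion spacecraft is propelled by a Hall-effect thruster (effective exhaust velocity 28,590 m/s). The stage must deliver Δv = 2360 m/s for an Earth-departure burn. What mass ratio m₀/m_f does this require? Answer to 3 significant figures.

Rocket equation: m₀/m_f = exp(Δv / v_e) = exp(2360 / 28590.0) = exp(0.0825) = 1.0860.

mass ratio ≈ 1.09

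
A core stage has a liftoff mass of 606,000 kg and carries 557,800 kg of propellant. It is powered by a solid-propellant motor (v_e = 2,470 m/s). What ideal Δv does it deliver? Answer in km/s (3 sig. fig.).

Δv ≈ 6.25 km/s

m_f = m₀ − m_prop = 606,000 − 557,800 = 48,200 kg.
Δv = v_e · ln(m₀/m_f) = 2470.0 × ln(12.57) = 2470.0 × 2.5315 ≈ 6252.9 m/s.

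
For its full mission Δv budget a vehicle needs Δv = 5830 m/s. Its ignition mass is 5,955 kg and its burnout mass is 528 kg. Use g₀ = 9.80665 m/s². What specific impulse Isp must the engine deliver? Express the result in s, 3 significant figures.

ln(m₀/m_f) = ln(5955/528) = ln(11.28) = 2.4229.
Using Δv = v_e ln(m₀/m_f): v_e = Δv / ln(m₀/m_f) = 5830 / 2.4229 = 2406.2 m/s.
Isp = v_e / g₀ = 2406.2 / 9.80665 = 245.4 s.

Isp ≈ 245 s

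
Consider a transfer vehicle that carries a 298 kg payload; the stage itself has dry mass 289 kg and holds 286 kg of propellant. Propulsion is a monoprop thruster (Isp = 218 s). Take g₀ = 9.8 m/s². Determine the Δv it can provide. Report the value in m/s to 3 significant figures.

Δv ≈ 848 m/s

v_e = Isp · g₀ = 218 × 9.8 = 2136.4 m/s.
m₀ = payload + dry + propellant = 298 + 289 + 286 = 873 kg.
m_f = payload + dry = 298 + 289 = 587 kg.
Δv = v_e · ln(m₀/m_f) = 2136.4 × ln(1.487) = 2136.4 × 0.3969 ≈ 848.0 m/s.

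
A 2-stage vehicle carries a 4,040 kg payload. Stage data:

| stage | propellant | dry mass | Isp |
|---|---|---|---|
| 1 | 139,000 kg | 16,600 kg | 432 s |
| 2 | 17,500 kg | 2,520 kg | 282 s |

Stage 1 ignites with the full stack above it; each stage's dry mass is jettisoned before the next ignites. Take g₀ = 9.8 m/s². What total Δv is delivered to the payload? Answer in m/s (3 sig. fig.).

Ignition mass of stage 1 = 139,000+16,600 + 17,500+2,520 + 4,040 = 179,660 kg.
Stage 1: m₀ = 179,660 kg, m_f = 179,660 − 139,000 = 40,660 kg; Δv = 432×9.8×ln(4.419) = 4233.6×1.4858 ≈ 6290 m/s.
Stage 2: m₀ = 24,060 kg, m_f = 24,060 − 17,500 = 6,560 kg; Δv = 282×9.8×ln(3.668) = 2763.6×1.2996 ≈ 3591 m/s.
Total Δv = 6290 + 3591 = 9881 m/s.

Δv ≈ 9880 m/s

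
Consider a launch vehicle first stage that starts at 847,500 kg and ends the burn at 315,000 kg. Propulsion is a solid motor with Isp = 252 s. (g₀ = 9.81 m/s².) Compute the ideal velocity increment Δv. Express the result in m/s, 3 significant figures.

v_e = Isp · g₀ = 252 × 9.81 = 2472.1 m/s.
Using Δv = v_e ln(m₀/m_f): Δv = v_e · ln(m₀/m_f) = 2472.1 × ln(2.69) = 2472.1 × 0.9897 ≈ 2446.7 m/s.

Δv ≈ 2450 m/s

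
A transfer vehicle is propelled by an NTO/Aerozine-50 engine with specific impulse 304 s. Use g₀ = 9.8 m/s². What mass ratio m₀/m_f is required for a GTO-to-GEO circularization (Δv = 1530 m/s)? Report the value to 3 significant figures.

mass ratio ≈ 1.67

v_e = Isp · g₀ = 304 × 9.8 = 2979.2 m/s.
Rocket equation: m₀/m_f = exp(Δv / v_e) = exp(1530 / 2979.2) = exp(0.5136) = 1.6712.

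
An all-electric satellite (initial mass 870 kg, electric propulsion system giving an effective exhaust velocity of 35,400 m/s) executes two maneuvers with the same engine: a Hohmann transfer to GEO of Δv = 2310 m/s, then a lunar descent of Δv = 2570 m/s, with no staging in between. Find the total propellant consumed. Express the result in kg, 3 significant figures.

total propellant consumed ≈ 112 kg

After the first burn: m = 870 × exp(−2310/35400.0) = 870 × 0.93683 = 815.042 kg.
After the second burn: m = 815.042 × exp(−2570/35400.0) = 815.042 × 0.92997 = 757.965 kg.
Total propellant = m₀ − m_final = 870 − 757.965 = 112.035 kg.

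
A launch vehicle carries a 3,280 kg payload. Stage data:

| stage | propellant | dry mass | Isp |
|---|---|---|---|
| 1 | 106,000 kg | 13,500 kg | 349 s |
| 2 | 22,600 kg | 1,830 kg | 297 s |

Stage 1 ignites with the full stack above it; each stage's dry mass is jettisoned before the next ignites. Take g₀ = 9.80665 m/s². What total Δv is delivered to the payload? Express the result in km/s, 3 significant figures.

Δv ≈ 9.28 km/s

Ignition mass of stage 1 = 106,000+13,500 + 22,600+1,830 + 3,280 = 147,210 kg.
Stage 1: m₀ = 147,210 kg, m_f = 147,210 − 106,000 = 41,210 kg; Δv = 349×9.80665×ln(3.572) = 3422.5×1.2732 ≈ 4357 m/s.
Stage 2: m₀ = 27,710 kg, m_f = 27,710 − 22,600 = 5,110 kg; Δv = 297×9.80665×ln(5.423) = 2912.6×1.6906 ≈ 4924 m/s.
Total Δv = 4357 + 4924 = 9281 m/s.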